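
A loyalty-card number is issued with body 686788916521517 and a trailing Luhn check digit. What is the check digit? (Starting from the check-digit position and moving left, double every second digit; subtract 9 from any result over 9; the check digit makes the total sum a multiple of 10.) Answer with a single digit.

Partial digits right→left: 7 1 5 1 2 5 6 1 9 8 8 7 6 8 6
Double every second digit counting from the check-digit position (so the 1st, 3rd, 5th, ... of the partial from the right).
  doubled (with −9 where >9): 5 1 4 3 9 7 3 3 → sum 35
  kept as-is: 1 1 5 1 8 7 8 → sum 31
Total = 35 + 31 = 66.
Check digit = (10 − (66 mod 10)) mod 10 = 4.

4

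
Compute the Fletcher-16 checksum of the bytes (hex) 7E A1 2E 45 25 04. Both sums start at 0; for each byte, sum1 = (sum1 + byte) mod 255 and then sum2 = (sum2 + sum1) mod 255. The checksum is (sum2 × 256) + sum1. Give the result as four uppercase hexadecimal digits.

F5BC

Running sums (mod 255):
  after byte 0 (7E): sum1=126, sum2=126
  after byte 1 (A1): sum1=32, sum2=158
  after byte 2 (2E): sum1=78, sum2=236
  after byte 3 (45): sum1=147, sum2=128
  after byte 4 (25): sum1=184, sum2=57
  after byte 5 (04): sum1=188, sum2=245
Checksum = sum2·256 + sum1 = 245·256 + 188 = 62908 = 0xF5BC.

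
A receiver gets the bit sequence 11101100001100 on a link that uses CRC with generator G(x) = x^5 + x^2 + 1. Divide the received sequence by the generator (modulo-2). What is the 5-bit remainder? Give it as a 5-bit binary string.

Modulo-2 division of 11101100001100 by 100101:
  pos 0: 111011 XOR 100101 = 011110
  pos 1: 111100 XOR 100101 = 011001
  pos 2: 110010 XOR 100101 = 010111
  pos 3: 101110 XOR 100101 = 001011
  pos 5: 101101 XOR 100101 = 001000
  pos 7: 100010 XOR 100101 = 000111
Remainder = 01110 (nonzero — an error is detected).

01110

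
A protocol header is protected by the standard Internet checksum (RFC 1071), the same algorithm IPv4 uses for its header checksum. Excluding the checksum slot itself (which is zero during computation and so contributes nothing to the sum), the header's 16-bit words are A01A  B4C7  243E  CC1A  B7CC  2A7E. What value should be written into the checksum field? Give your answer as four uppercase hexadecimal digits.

One's-complement addition (fold any carry out of bit 15 back into bit 0):
  0xA01A + 0xB4C7 = 0x154E1 → wrap carry → 0x54E2
  0x54E2 + 0x243E = 0x07920
  0x7920 + 0xCC1A = 0x1453A → wrap carry → 0x453B
  0x453B + 0xB7CC = 0x0FD07
  0xFD07 + 0x2A7E = 0x12785 → wrap carry → 0x2786
One's-complement sum = 0x2786.
Checksum = ~0x2786 & 0xFFFF = 0xD879.

D879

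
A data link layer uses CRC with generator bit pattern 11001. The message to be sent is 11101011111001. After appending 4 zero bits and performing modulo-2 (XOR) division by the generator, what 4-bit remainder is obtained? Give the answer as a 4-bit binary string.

0011

Append 4 zeros: 111010111110010000. Divide by 11001 (XOR where the leading bit is 1):
  pos 0: 11101 XOR 11001 = 00100
  pos 2: 10001 XOR 11001 = 01000
  pos 3: 10001 XOR 11001 = 01000
  pos 4: 10001 XOR 11001 = 01000
  pos 5: 10001 XOR 11001 = 01000
  pos 6: 10001 XOR 11001 = 01000
  pos 7: 10000 XOR 11001 = 01001
  pos 8: 10010 XOR 11001 = 01011
  pos 9: 10111 XOR 11001 = 01110
  pos 10: 11100 XOR 11001 = 00101
  pos 12: 10100 XOR 11001 = 01101
  pos 13: 11010 XOR 11001 = 00011
Remainder (last 4 bits) = 0011. This is the CRC / FCS.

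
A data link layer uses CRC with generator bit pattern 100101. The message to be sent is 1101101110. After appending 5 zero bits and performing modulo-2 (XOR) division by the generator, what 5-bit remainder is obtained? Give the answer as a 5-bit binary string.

Append 5 zeros: 110110111000000. Divide by 100101 (XOR where the leading bit is 1):
  pos 0: 110110 XOR 100101 = 010011
  pos 1: 100111 XOR 100101 = 000010
  pos 5: 101100 XOR 100101 = 001001
  pos 7: 100100 XOR 100101 = 000001
Remainder (last 5 bits) = 00100. This is the CRC / FCS.

00100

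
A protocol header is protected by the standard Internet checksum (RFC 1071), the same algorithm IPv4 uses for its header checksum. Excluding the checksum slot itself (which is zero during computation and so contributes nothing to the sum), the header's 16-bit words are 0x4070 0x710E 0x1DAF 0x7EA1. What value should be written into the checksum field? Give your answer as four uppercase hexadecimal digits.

B230

One's-complement addition (fold any carry out of bit 15 back into bit 0):
  0x4070 + 0x710E = 0x0B17E
  0xB17E + 0x1DAF = 0x0CF2D
  0xCF2D + 0x7EA1 = 0x14DCE → wrap carry → 0x4DCF
One's-complement sum = 0x4DCF.
Checksum = ~0x4DCF & 0xFFFF = 0xB230.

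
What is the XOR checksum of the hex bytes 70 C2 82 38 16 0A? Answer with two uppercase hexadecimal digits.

XOR the bytes together:
  start with 0x70
  0x70 ⊕ 0xC2 = 0xB2
  0xB2 ⊕ 0x82 = 0x30
  0x30 ⊕ 0x38 = 0x08
  0x08 ⊕ 0x16 = 0x1E
  0x1E ⊕ 0x0A = 0x14

14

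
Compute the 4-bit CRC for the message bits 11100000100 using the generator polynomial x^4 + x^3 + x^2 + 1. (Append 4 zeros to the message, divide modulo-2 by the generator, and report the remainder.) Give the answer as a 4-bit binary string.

0110

Append 4 zeros: 111000001000000. Divide by 11101 (XOR where the leading bit is 1):
  pos 0: 11100 XOR 11101 = 00001
  pos 4: 10001 XOR 11101 = 01100
  pos 5: 11000 XOR 11101 = 00101
  pos 7: 10100 XOR 11101 = 01001
  pos 8: 10010 XOR 11101 = 01111
  pos 9: 11110 XOR 11101 = 00011
Remainder (last 4 bits) = 0110. This is the CRC / FCS.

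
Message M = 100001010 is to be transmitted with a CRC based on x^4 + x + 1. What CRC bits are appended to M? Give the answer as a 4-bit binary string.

Append 4 zeros: 1000010100000. Divide by 10011 (XOR where the leading bit is 1):
  pos 0: 10000 XOR 10011 = 00011
  pos 3: 11101 XOR 10011 = 01110
  pos 4: 11100 XOR 10011 = 01111
  pos 5: 11110 XOR 10011 = 01101
  pos 6: 11010 XOR 10011 = 01001
  pos 7: 10010 XOR 10011 = 00001
Remainder (last 4 bits) = 0010. This is the CRC / FCS.

0010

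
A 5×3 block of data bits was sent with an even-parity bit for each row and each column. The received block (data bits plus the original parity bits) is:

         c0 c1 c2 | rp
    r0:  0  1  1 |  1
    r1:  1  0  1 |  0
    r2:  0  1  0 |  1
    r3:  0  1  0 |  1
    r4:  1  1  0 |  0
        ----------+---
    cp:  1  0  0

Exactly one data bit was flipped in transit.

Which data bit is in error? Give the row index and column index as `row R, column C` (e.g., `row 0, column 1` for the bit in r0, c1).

Recompute each row's even parity and compare to rp:
  r0: data parity 0, sent rp 1 → mismatch
  r1: data parity 0, sent rp 0 → ok
  r2: data parity 1, sent rp 1 → ok
  r3: data parity 1, sent rp 1 → ok
  r4: data parity 0, sent rp 0 → ok
Recompute each column's even parity and compare to cp:
  c0: data parity 0, sent cp 1 → mismatch
  c1: data parity 0, sent cp 0 → ok
  c2: data parity 0, sent cp 0 → ok
Exactly one row (r0) and one column (c0) fail → the flipped bit is at their intersection.

row 0, column 0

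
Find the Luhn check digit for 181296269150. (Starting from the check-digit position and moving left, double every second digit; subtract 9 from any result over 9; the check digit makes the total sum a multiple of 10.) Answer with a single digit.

4

Partial digits right→left: 0 5 1 9 6 2 6 9 2 1 8 1
Double every second digit counting from the check-digit position (so the 1st, 3rd, 5th, ... of the partial from the right).
  doubled (with −9 where >9): 0 2 3 3 4 7 → sum 19
  kept as-is: 5 9 2 9 1 1 → sum 27
Total = 19 + 27 = 46.
Check digit = (10 − (46 mod 10)) mod 10 = 4.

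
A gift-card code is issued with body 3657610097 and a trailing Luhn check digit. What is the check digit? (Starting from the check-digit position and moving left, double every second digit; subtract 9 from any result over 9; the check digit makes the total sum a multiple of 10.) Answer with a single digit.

2

Partial digits right→left: 7 9 0 0 1 6 7 5 6 3
Double every second digit counting from the check-digit position (so the 1st, 3rd, 5th, ... of the partial from the right).
  doubled (with −9 where >9): 5 0 2 5 3 → sum 15
  kept as-is: 9 0 6 5 3 → sum 23
Total = 15 + 23 = 38.
Check digit = (10 − (38 mod 10)) mod 10 = 2.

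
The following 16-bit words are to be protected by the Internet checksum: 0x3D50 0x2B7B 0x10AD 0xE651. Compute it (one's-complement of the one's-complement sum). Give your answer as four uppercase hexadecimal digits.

A035

One's-complement addition (fold any carry out of bit 15 back into bit 0):
  0x3D50 + 0x2B7B = 0x068CB
  0x68CB + 0x10AD = 0x07978
  0x7978 + 0xE651 = 0x15FC9 → wrap carry → 0x5FCA
One's-complement sum = 0x5FCA.
Checksum = ~0x5FCA & 0xFFFF = 0xA035.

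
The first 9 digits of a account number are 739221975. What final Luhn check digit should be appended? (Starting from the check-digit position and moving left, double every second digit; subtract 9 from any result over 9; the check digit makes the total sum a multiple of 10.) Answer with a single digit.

Partial digits right→left: 5 7 9 1 2 2 9 3 7
Double every second digit counting from the check-digit position (so the 1st, 3rd, 5th, ... of the partial from the right).
  doubled (with −9 where >9): 1 9 4 9 5 → sum 28
  kept as-is: 7 1 2 3 → sum 13
Total = 28 + 13 = 41.
Check digit = (10 − (41 mod 10)) mod 10 = 9.

9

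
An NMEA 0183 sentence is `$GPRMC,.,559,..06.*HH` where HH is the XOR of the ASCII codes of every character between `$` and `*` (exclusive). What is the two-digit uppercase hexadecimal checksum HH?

XOR the ASCII codes of the payload characters:
  'G' = 0x47 → acc = 0x47
  'P' = 0x50 → acc = 0x17
  'R' = 0x52 → acc = 0x45
  'M' = 0x4D → acc = 0x08
  'C' = 0x43 → acc = 0x4B
  ',' = 0x2C → acc = 0x67
  '.' = 0x2E → acc = 0x49
  ',' = 0x2C → acc = 0x65
  '5' = 0x35 → acc = 0x50
  '5' = 0x35 → acc = 0x65
  '9' = 0x39 → acc = 0x5C
  ',' = 0x2C → acc = 0x70
  '.' = 0x2E → acc = 0x5E
  '.' = 0x2E → acc = 0x70
  '0' = 0x30 → acc = 0x40
  '6' = 0x36 → acc = 0x76
  '.' = 0x2E → acc = 0x58
Checksum = 0x58.

58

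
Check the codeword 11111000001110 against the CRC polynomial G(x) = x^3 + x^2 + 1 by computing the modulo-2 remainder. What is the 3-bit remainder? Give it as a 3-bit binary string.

000

Modulo-2 division of 11111000001110 by 1101:
  pos 0: 1111 XOR 1101 = 0010
  pos 2: 1010 XOR 1101 = 0111
  pos 3: 1110 XOR 1101 = 0011
  pos 5: 1100 XOR 1101 = 0001
  pos 8: 1011 XOR 1101 = 0110
  pos 9: 1101 XOR 1101 = 0000
Remainder = 000 (zero — the frame passes the CRC check).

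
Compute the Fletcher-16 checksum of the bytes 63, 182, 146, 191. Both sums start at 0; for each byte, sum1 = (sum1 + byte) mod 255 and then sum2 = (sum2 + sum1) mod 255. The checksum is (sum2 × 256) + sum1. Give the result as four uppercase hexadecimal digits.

Running sums (mod 255):
  after byte 0 (63): sum1=63, sum2=63
  after byte 1 (182): sum1=245, sum2=53
  after byte 2 (146): sum1=136, sum2=189
  after byte 3 (191): sum1=72, sum2=6
Checksum = sum2·256 + sum1 = 6·256 + 72 = 1608 = 0x0648.

0648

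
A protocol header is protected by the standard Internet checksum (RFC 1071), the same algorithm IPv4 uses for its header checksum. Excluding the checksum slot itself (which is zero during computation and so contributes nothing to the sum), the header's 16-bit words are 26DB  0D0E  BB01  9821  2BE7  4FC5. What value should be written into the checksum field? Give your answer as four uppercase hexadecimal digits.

One's-complement addition (fold any carry out of bit 15 back into bit 0):
  0x26DB + 0x0D0E = 0x033E9
  0x33E9 + 0xBB01 = 0x0EEEA
  0xEEEA + 0x9821 = 0x1870B → wrap carry → 0x870C
  0x870C + 0x2BE7 = 0x0B2F3
  0xB2F3 + 0x4FC5 = 0x102B8 → wrap carry → 0x02B9
One's-complement sum = 0x02B9.
Checksum = ~0x02B9 & 0xFFFF = 0xFD46.

FD46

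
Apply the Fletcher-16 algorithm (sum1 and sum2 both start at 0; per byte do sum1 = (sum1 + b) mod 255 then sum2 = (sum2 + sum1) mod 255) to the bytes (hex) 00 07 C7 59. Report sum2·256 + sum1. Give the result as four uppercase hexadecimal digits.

Running sums (mod 255):
  after byte 0 (00): sum1=0, sum2=0
  after byte 1 (07): sum1=7, sum2=7
  after byte 2 (C7): sum1=206, sum2=213
  after byte 3 (59): sum1=40, sum2=253
Checksum = sum2·256 + sum1 = 253·256 + 40 = 64808 = 0xFD28.

FD28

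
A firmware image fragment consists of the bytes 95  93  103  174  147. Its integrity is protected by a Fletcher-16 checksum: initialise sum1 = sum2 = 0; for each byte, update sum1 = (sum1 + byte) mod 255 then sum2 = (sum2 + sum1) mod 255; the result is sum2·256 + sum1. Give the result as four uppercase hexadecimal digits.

7966

Running sums (mod 255):
  after byte 0 (95): sum1=95, sum2=95
  after byte 1 (93): sum1=188, sum2=28
  after byte 2 (103): sum1=36, sum2=64
  after byte 3 (174): sum1=210, sum2=19
  after byte 4 (147): sum1=102, sum2=121
Checksum = sum2·256 + sum1 = 121·256 + 102 = 31078 = 0x7966.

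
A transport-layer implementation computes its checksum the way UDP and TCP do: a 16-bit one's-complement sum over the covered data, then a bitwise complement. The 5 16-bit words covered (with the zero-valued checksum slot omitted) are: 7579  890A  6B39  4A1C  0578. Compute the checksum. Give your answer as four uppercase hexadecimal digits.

One's-complement addition (fold any carry out of bit 15 back into bit 0):
  0x7579 + 0x890A = 0x0FE83
  0xFE83 + 0x6B39 = 0x169BC → wrap carry → 0x69BD
  0x69BD + 0x4A1C = 0x0B3D9
  0xB3D9 + 0x0578 = 0x0B951
One's-complement sum = 0xB951.
Checksum = ~0xB951 & 0xFFFF = 0x46AE.

46AE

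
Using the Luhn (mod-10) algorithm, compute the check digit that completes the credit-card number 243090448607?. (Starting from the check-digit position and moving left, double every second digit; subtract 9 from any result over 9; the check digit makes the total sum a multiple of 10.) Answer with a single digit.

Partial digits right→left: 7 0 6 8 4 4 0 9 0 3 4 2
Double every second digit counting from the check-digit position (so the 1st, 3rd, 5th, ... of the partial from the right).
  doubled (with −9 where >9): 5 3 8 0 0 8 → sum 24
  kept as-is: 0 8 4 9 3 2 → sum 26
Total = 24 + 26 = 50.
Check digit = (10 − (50 mod 10)) mod 10 = 0.

0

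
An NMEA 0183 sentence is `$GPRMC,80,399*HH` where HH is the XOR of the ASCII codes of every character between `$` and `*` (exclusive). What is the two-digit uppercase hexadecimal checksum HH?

70

XOR the ASCII codes of the payload characters:
  'G' = 0x47 → acc = 0x47
  'P' = 0x50 → acc = 0x17
  'R' = 0x52 → acc = 0x45
  'M' = 0x4D → acc = 0x08
  'C' = 0x43 → acc = 0x4B
  ',' = 0x2C → acc = 0x67
  '8' = 0x38 → acc = 0x5F
  '0' = 0x30 → acc = 0x6F
  ',' = 0x2C → acc = 0x43
  '3' = 0x33 → acc = 0x70
  '9' = 0x39 → acc = 0x49
  '9' = 0x39 → acc = 0x70
Checksum = 0x70.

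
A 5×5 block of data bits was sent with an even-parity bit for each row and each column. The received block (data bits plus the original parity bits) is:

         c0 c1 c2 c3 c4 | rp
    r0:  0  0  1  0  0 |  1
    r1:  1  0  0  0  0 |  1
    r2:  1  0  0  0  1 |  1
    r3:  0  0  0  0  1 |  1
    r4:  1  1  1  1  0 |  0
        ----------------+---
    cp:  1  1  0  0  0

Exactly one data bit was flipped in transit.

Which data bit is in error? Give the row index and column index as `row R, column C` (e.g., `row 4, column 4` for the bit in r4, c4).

row 2, column 3

Recompute each row's even parity and compare to rp:
  r0: data parity 1, sent rp 1 → ok
  r1: data parity 1, sent rp 1 → ok
  r2: data parity 0, sent rp 1 → mismatch
  r3: data parity 1, sent rp 1 → ok
  r4: data parity 0, sent rp 0 → ok
Recompute each column's even parity and compare to cp:
  c0: data parity 1, sent cp 1 → ok
  c1: data parity 1, sent cp 1 → ok
  c2: data parity 0, sent cp 0 → ok
  c3: data parity 1, sent cp 0 → mismatch
  c4: data parity 0, sent cp 0 → ok
Exactly one row (r2) and one column (c3) fail → the flipped bit is at their intersection.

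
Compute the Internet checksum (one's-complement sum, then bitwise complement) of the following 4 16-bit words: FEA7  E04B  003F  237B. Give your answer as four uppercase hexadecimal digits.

One's-complement addition (fold any carry out of bit 15 back into bit 0):
  0xFEA7 + 0xE04B = 0x1DEF2 → wrap carry → 0xDEF3
  0xDEF3 + 0x003F = 0x0DF32
  0xDF32 + 0x237B = 0x102AD → wrap carry → 0x02AE
One's-complement sum = 0x02AE.
Checksum = ~0x02AE & 0xFFFF = 0xFD51.

FD51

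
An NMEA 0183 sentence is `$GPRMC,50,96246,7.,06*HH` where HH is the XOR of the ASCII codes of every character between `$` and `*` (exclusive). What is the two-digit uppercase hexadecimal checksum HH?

XOR the ASCII codes of the payload characters:
  'G' = 0x47 → acc = 0x47
  'P' = 0x50 → acc = 0x17
  'R' = 0x52 → acc = 0x45
  'M' = 0x4D → acc = 0x08
  'C' = 0x43 → acc = 0x4B
  ',' = 0x2C → acc = 0x67
  '5' = 0x35 → acc = 0x52
  '0' = 0x30 → acc = 0x62
  ',' = 0x2C → acc = 0x4E
  '9' = 0x39 → acc = 0x77
  '6' = 0x36 → acc = 0x41
  '2' = 0x32 → acc = 0x73
  '4' = 0x34 → acc = 0x47
  '6' = 0x36 → acc = 0x71
  ',' = 0x2C → acc = 0x5D
  '7' = 0x37 → acc = 0x6A
  '.' = 0x2E → acc = 0x44
  ',' = 0x2C → acc = 0x68
  '0' = 0x30 → acc = 0x58
  '6' = 0x36 → acc = 0x6E
Checksum = 0x6E.

6E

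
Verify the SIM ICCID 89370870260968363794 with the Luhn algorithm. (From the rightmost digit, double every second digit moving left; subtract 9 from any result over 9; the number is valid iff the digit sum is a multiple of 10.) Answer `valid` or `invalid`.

valid

From the right, keep odd positions and double even positions (subtract 9 from any doubled value over 9):
  doubled (positions 2,4,...): 9 6 6 3 0 4 5 0 6 7 → sum 46
  kept (positions 1,3,...): 4 7 6 8 9 6 0 8 7 9 → sum 64
Total = 110.
110 mod 10 = 0, so the number is valid.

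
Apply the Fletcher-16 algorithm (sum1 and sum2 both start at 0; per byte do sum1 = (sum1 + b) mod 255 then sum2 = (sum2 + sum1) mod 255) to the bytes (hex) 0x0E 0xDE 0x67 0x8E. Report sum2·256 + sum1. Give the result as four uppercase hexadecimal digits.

32E2

Running sums (mod 255):
  after byte 0 (0x0E): sum1=14, sum2=14
  after byte 1 (0xDE): sum1=236, sum2=250
  after byte 2 (0x67): sum1=84, sum2=79
  after byte 3 (0x8E): sum1=226, sum2=50
Checksum = sum2·256 + sum1 = 50·256 + 226 = 13026 = 0x32E2.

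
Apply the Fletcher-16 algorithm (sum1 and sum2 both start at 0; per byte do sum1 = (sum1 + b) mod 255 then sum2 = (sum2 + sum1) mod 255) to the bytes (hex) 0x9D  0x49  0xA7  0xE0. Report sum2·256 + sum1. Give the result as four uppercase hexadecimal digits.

Running sums (mod 255):
  after byte 0 (0x9D): sum1=157, sum2=157
  after byte 1 (0x49): sum1=230, sum2=132
  after byte 2 (0xA7): sum1=142, sum2=19
  after byte 3 (0xE0): sum1=111, sum2=130
Checksum = sum2·256 + sum1 = 130·256 + 111 = 33391 = 0x826F.

826F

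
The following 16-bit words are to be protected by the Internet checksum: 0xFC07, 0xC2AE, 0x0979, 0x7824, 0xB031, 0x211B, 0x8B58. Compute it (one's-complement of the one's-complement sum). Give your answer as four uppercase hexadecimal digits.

6306

One's-complement addition (fold any carry out of bit 15 back into bit 0):
  0xFC07 + 0xC2AE = 0x1BEB5 → wrap carry → 0xBEB6
  0xBEB6 + 0x0979 = 0x0C82F
  0xC82F + 0x7824 = 0x14053 → wrap carry → 0x4054
  0x4054 + 0xB031 = 0x0F085
  0xF085 + 0x211B = 0x111A0 → wrap carry → 0x11A1
  0x11A1 + 0x8B58 = 0x09CF9
One's-complement sum = 0x9CF9.
Checksum = ~0x9CF9 & 0xFFFF = 0x6306.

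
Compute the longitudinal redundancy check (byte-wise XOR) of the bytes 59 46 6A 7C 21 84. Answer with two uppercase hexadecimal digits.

XOR the bytes together:
  start with 0x59
  0x59 ⊕ 0x46 = 0x1F
  0x1F ⊕ 0x6A = 0x75
  0x75 ⊕ 0x7C = 0x09
  0x09 ⊕ 0x21 = 0x28
  0x28 ⊕ 0x84 = 0xAC

AC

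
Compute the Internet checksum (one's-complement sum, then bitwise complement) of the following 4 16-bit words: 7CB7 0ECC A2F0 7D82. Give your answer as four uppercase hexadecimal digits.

One's-complement addition (fold any carry out of bit 15 back into bit 0):
  0x7CB7 + 0x0ECC = 0x08B83
  0x8B83 + 0xA2F0 = 0x12E73 → wrap carry → 0x2E74
  0x2E74 + 0x7D82 = 0x0ABF6
One's-complement sum = 0xABF6.
Checksum = ~0xABF6 & 0xFFFF = 0x5409.

5409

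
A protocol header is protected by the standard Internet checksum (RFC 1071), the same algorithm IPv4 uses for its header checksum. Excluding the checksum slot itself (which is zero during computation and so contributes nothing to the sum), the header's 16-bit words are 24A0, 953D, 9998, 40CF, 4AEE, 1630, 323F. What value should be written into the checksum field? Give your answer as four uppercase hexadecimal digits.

One's-complement addition (fold any carry out of bit 15 back into bit 0):
  0x24A0 + 0x953D = 0x0B9DD
  0xB9DD + 0x9998 = 0x15375 → wrap carry → 0x5376
  0x5376 + 0x40CF = 0x09445
  0x9445 + 0x4AEE = 0x0DF33
  0xDF33 + 0x1630 = 0x0F563
  0xF563 + 0x323F = 0x127A2 → wrap carry → 0x27A3
One's-complement sum = 0x27A3.
Checksum = ~0x27A3 & 0xFFFF = 0xD85C.

D85C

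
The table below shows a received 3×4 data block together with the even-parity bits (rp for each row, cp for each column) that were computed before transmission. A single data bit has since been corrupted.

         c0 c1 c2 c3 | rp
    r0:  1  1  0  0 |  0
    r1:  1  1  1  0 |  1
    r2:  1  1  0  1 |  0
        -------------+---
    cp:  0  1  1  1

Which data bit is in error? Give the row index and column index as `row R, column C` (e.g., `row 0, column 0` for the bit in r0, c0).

Recompute each row's even parity and compare to rp:
  r0: data parity 0, sent rp 0 → ok
  r1: data parity 1, sent rp 1 → ok
  r2: data parity 1, sent rp 0 → mismatch
Recompute each column's even parity and compare to cp:
  c0: data parity 1, sent cp 0 → mismatch
  c1: data parity 1, sent cp 1 → ok
  c2: data parity 1, sent cp 1 → ok
  c3: data parity 1, sent cp 1 → ok
Exactly one row (r2) and one column (c0) fail → the flipped bit is at their intersection.

row 2, column 0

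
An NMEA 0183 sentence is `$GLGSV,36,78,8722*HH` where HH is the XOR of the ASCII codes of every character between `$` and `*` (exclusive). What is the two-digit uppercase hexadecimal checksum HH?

XOR the ASCII codes of the payload characters:
  'G' = 0x47 → acc = 0x47
  'L' = 0x4C → acc = 0x0B
  'G' = 0x47 → acc = 0x4C
  'S' = 0x53 → acc = 0x1F
  'V' = 0x56 → acc = 0x49
  ',' = 0x2C → acc = 0x65
  '3' = 0x33 → acc = 0x56
  '6' = 0x36 → acc = 0x60
  ',' = 0x2C → acc = 0x4C
  '7' = 0x37 → acc = 0x7B
  '8' = 0x38 → acc = 0x43
  ',' = 0x2C → acc = 0x6F
  '8' = 0x38 → acc = 0x57
  '7' = 0x37 → acc = 0x60
  '2' = 0x32 → acc = 0x52
  '2' = 0x32 → acc = 0x60
Checksum = 0x60.

60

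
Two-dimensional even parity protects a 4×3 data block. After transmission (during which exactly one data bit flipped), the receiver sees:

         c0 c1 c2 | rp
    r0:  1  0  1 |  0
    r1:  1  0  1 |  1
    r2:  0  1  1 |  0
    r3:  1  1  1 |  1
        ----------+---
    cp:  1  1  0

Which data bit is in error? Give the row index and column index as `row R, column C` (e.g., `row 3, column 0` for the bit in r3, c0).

Recompute each row's even parity and compare to rp:
  r0: data parity 0, sent rp 0 → ok
  r1: data parity 0, sent rp 1 → mismatch
  r2: data parity 0, sent rp 0 → ok
  r3: data parity 1, sent rp 1 → ok
Recompute each column's even parity and compare to cp:
  c0: data parity 1, sent cp 1 → ok
  c1: data parity 0, sent cp 1 → mismatch
  c2: data parity 0, sent cp 0 → ok
Exactly one row (r1) and one column (c1) fail → the flipped bit is at their intersection.

row 1, column 1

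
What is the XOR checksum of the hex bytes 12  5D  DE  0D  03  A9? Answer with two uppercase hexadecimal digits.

36

XOR the bytes together:
  start with 0x12
  0x12 ⊕ 0x5D = 0x4F
  0x4F ⊕ 0xDE = 0x91
  0x91 ⊕ 0x0D = 0x9C
  0x9C ⊕ 0x03 = 0x9F
  0x9F ⊕ 0xA9 = 0x36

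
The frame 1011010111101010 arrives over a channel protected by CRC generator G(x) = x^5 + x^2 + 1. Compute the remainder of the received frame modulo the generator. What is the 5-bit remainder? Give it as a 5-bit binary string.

Modulo-2 division of 1011010111101010 by 100101:
  pos 0: 101101 XOR 100101 = 001000
  pos 2: 100001 XOR 100101 = 000100
  pos 5: 100111 XOR 100101 = 000010
  pos 9: 100101 XOR 100101 = 000000
Remainder = 00000 (zero — the frame passes the CRC check).

00000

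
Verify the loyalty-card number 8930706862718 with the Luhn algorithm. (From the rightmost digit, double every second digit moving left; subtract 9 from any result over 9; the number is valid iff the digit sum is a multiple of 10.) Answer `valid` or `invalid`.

invalid

From the right, keep odd positions and double even positions (subtract 9 from any doubled value over 9):
  doubled (positions 2,4,...): 2 4 7 0 0 9 → sum 22
  kept (positions 1,3,...): 8 7 6 6 7 3 8 → sum 45
Total = 67.
67 mod 10 = 7, so the number is invalid.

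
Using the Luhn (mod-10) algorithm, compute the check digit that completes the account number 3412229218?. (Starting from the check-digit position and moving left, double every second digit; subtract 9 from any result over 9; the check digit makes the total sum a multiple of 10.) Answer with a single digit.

Partial digits right→left: 8 1 2 9 2 2 2 1 4 3
Double every second digit counting from the check-digit position (so the 1st, 3rd, 5th, ... of the partial from the right).
  doubled (with −9 where >9): 7 4 4 4 8 → sum 27
  kept as-is: 1 9 2 1 3 → sum 16
Total = 27 + 16 = 43.
Check digit = (10 − (43 mod 10)) mod 10 = 7.

7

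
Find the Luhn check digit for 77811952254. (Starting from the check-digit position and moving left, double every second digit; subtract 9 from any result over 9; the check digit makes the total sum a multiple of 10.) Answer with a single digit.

Partial digits right→left: 4 5 2 2 5 9 1 1 8 7 7
Double every second digit counting from the check-digit position (so the 1st, 3rd, 5th, ... of the partial from the right).
  doubled (with −9 where >9): 8 4 1 2 7 5 → sum 27
  kept as-is: 5 2 9 1 7 → sum 24
Total = 27 + 24 = 51.
Check digit = (10 − (51 mod 10)) mod 10 = 9.

9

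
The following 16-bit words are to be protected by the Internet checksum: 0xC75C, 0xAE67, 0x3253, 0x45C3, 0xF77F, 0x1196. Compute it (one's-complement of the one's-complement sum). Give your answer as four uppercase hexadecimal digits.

One's-complement addition (fold any carry out of bit 15 back into bit 0):
  0xC75C + 0xAE67 = 0x175C3 → wrap carry → 0x75C4
  0x75C4 + 0x3253 = 0x0A817
  0xA817 + 0x45C3 = 0x0EDDA
  0xEDDA + 0xF77F = 0x1E559 → wrap carry → 0xE55A
  0xE55A + 0x1196 = 0x0F6F0
One's-complement sum = 0xF6F0.
Checksum = ~0xF6F0 & 0xFFFF = 0x090F.

090F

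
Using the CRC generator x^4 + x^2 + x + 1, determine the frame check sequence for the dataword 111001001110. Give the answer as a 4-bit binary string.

Append 4 zeros: 1110010011100000. Divide by 10111 (XOR where the leading bit is 1):
  pos 0: 11100 XOR 10111 = 01011
  pos 1: 10111 XOR 10111 = 00000
  pos 8: 11100 XOR 10111 = 01011
  pos 9: 10110 XOR 10111 = 00001
Remainder (last 4 bits) = 0100. This is the CRC / FCS.

0100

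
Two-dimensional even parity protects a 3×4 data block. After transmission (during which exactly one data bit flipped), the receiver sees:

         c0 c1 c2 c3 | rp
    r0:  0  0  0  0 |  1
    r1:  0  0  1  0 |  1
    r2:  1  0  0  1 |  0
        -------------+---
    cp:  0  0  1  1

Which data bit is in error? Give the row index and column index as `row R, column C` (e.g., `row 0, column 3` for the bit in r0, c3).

row 0, column 0

Recompute each row's even parity and compare to rp:
  r0: data parity 0, sent rp 1 → mismatch
  r1: data parity 1, sent rp 1 → ok
  r2: data parity 0, sent rp 0 → ok
Recompute each column's even parity and compare to cp:
  c0: data parity 1, sent cp 0 → mismatch
  c1: data parity 0, sent cp 0 → ok
  c2: data parity 1, sent cp 1 → ok
  c3: data parity 1, sent cp 1 → ok
Exactly one row (r0) and one column (c0) fail → the flipped bit is at their intersection.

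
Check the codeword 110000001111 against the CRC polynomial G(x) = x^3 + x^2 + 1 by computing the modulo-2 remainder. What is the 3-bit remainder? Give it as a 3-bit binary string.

Modulo-2 division of 110000001111 by 1101:
  pos 0: 1100 XOR 1101 = 0001
  pos 3: 1000 XOR 1101 = 0101
  pos 4: 1010 XOR 1101 = 0111
  pos 5: 1111 XOR 1101 = 0010
  pos 7: 1011 XOR 1101 = 0110
  pos 8: 1101 XOR 1101 = 0000
Remainder = 000 (zero — the frame passes the CRC check).

000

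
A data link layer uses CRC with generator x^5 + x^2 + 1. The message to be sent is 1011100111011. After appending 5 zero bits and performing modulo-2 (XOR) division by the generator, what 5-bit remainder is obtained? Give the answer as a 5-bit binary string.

Append 5 zeros: 101110011101100000. Divide by 100101 (XOR where the leading bit is 1):
  pos 0: 101110 XOR 100101 = 001011
  pos 2: 101101 XOR 100101 = 001000
  pos 4: 100011 XOR 100101 = 000110
  pos 7: 110011 XOR 100101 = 010110
  pos 8: 101100 XOR 100101 = 001001
  pos 10: 100100 XOR 100101 = 000001
Remainder (last 5 bits) = 00100. This is the CRC / FCS.

00100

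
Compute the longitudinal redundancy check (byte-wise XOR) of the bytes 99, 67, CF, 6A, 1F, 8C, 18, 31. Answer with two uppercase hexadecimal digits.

E1

XOR the bytes together:
  start with 0x99
  0x99 ⊕ 0x67 = 0xFE
  0xFE ⊕ 0xCF = 0x31
  0x31 ⊕ 0x6A = 0x5B
  0x5B ⊕ 0x1F = 0x44
  0x44 ⊕ 0x8C = 0xC8
  0xC8 ⊕ 0x18 = 0xD0
  0xD0 ⊕ 0x31 = 0xE1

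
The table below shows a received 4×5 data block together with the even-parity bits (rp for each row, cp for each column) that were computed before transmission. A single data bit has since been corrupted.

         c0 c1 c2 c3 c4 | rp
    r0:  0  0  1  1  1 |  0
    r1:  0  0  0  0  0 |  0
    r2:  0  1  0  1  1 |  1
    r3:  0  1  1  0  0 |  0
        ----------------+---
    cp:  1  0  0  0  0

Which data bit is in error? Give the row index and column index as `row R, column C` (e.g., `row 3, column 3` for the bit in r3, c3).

row 0, column 0

Recompute each row's even parity and compare to rp:
  r0: data parity 1, sent rp 0 → mismatch
  r1: data parity 0, sent rp 0 → ok
  r2: data parity 1, sent rp 1 → ok
  r3: data parity 0, sent rp 0 → ok
Recompute each column's even parity and compare to cp:
  c0: data parity 0, sent cp 1 → mismatch
  c1: data parity 0, sent cp 0 → ok
  c2: data parity 0, sent cp 0 → ok
  c3: data parity 0, sent cp 0 → ok
  c4: data parity 0, sent cp 0 → ok
Exactly one row (r0) and one column (c0) fail → the flipped bit is at their intersection.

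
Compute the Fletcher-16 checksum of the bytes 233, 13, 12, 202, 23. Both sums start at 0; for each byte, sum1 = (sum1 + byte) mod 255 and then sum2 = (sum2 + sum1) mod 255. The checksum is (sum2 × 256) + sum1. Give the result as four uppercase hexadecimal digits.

96E4

Running sums (mod 255):
  after byte 0 (233): sum1=233, sum2=233
  after byte 1 (13): sum1=246, sum2=224
  after byte 2 (12): sum1=3, sum2=227
  after byte 3 (202): sum1=205, sum2=177
  after byte 4 (23): sum1=228, sum2=150
Checksum = sum2·256 + sum1 = 150·256 + 228 = 38628 = 0x96E4.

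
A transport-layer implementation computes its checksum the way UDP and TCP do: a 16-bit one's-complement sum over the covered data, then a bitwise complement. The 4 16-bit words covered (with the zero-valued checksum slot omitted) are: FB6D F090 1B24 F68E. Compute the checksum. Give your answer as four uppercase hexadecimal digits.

024E

One's-complement addition (fold any carry out of bit 15 back into bit 0):
  0xFB6D + 0xF090 = 0x1EBFD → wrap carry → 0xEBFE
  0xEBFE + 0x1B24 = 0x10722 → wrap carry → 0x0723
  0x0723 + 0xF68E = 0x0FDB1
One's-complement sum = 0xFDB1.
Checksum = ~0xFDB1 & 0xFFFF = 0x024E.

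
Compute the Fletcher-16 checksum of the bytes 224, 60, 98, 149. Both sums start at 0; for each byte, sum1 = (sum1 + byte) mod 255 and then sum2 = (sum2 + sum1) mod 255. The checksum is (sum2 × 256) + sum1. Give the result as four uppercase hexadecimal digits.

9215

Running sums (mod 255):
  after byte 0 (224): sum1=224, sum2=224
  after byte 1 (60): sum1=29, sum2=253
  after byte 2 (98): sum1=127, sum2=125
  after byte 3 (149): sum1=21, sum2=146
Checksum = sum2·256 + sum1 = 146·256 + 21 = 37397 = 0x9215.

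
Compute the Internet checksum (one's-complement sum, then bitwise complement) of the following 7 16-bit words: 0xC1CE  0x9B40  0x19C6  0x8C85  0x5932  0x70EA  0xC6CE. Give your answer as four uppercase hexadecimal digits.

One's-complement addition (fold any carry out of bit 15 back into bit 0):
  0xC1CE + 0x9B40 = 0x15D0E → wrap carry → 0x5D0F
  0x5D0F + 0x19C6 = 0x076D5
  0x76D5 + 0x8C85 = 0x1035A → wrap carry → 0x035B
  0x035B + 0x5932 = 0x05C8D
  0x5C8D + 0x70EA = 0x0CD77
  0xCD77 + 0xC6CE = 0x19445 → wrap carry → 0x9446
One's-complement sum = 0x9446.
Checksum = ~0x9446 & 0xFFFF = 0x6BB9.

6BB9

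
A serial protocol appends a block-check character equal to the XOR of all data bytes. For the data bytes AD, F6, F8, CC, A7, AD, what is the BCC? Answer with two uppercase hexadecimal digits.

XOR the bytes together:
  start with 0xAD
  0xAD ⊕ 0xF6 = 0x5B
  0x5B ⊕ 0xF8 = 0xA3
  0xA3 ⊕ 0xCC = 0x6F
  0x6F ⊕ 0xA7 = 0xC8
  0xC8 ⊕ 0xAD = 0x65

65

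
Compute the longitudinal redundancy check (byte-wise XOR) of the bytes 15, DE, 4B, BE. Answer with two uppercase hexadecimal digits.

XOR the bytes together:
  start with 0x15
  0x15 ⊕ 0xDE = 0xCB
  0xCB ⊕ 0x4B = 0x80
  0x80 ⊕ 0xBE = 0x3E

3E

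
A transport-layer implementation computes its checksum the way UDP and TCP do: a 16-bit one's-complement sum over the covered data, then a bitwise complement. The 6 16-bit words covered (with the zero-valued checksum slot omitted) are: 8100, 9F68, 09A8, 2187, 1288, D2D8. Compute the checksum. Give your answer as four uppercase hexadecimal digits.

One's-complement addition (fold any carry out of bit 15 back into bit 0):
  0x8100 + 0x9F68 = 0x12068 → wrap carry → 0x2069
  0x2069 + 0x09A8 = 0x02A11
  0x2A11 + 0x2187 = 0x04B98
  0x4B98 + 0x1288 = 0x05E20
  0x5E20 + 0xD2D8 = 0x130F8 → wrap carry → 0x30F9
One's-complement sum = 0x30F9.
Checksum = ~0x30F9 & 0xFFFF = 0xCF06.

CF06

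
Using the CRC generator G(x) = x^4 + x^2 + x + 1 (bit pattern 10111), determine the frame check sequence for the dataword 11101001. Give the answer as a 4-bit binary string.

Append 4 zeros: 111010010000. Divide by 10111 (XOR where the leading bit is 1):
  pos 0: 11101 XOR 10111 = 01010
  pos 1: 10100 XOR 10111 = 00011
  pos 4: 11010 XOR 10111 = 01101
  pos 5: 11010 XOR 10111 = 01101
  pos 6: 11010 XOR 10111 = 01101
  pos 7: 11010 XOR 10111 = 01101
Remainder (last 4 bits) = 1101. This is the CRC / FCS.

1101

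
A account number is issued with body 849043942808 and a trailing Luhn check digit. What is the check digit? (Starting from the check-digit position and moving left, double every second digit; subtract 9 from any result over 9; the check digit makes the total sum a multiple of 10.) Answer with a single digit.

Partial digits right→left: 8 0 8 2 4 9 3 4 0 9 4 8
Double every second digit counting from the check-digit position (so the 1st, 3rd, 5th, ... of the partial from the right).
  doubled (with −9 where >9): 7 7 8 6 0 8 → sum 36
  kept as-is: 0 2 9 4 9 8 → sum 32
Total = 36 + 32 = 68.
Check digit = (10 − (68 mod 10)) mod 10 = 2.

2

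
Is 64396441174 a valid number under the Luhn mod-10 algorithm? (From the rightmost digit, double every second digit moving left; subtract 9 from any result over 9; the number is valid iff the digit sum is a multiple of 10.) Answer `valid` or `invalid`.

invalid

From the right, keep odd positions and double even positions (subtract 9 from any doubled value over 9):
  doubled (positions 2,4,...): 5 2 8 9 8 → sum 32
  kept (positions 1,3,...): 4 1 4 6 3 6 → sum 24
Total = 56.
56 mod 10 = 6, so the number is invalid.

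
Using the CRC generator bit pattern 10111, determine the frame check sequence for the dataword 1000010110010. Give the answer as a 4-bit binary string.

Append 4 zeros: 10000101100100000. Divide by 10111 (XOR where the leading bit is 1):
  pos 0: 10000 XOR 10111 = 00111
  pos 2: 11110 XOR 10111 = 01001
  pos 3: 10011 XOR 10111 = 00100
  pos 5: 10010 XOR 10111 = 00101
  pos 7: 10101 XOR 10111 = 00010
  pos 10: 10000 XOR 10111 = 00111
  pos 12: 11100 XOR 10111 = 01011
Remainder (last 4 bits) = 1011. This is the CRC / FCS.

1011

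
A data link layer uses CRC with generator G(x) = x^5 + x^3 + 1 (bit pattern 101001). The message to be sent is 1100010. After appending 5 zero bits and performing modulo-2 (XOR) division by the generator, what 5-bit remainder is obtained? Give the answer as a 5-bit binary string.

01110

Append 5 zeros: 110001000000. Divide by 101001 (XOR where the leading bit is 1):
  pos 0: 110001 XOR 101001 = 011000
  pos 1: 110000 XOR 101001 = 011001
  pos 2: 110010 XOR 101001 = 011011
  pos 3: 110110 XOR 101001 = 011111
  pos 4: 111110 XOR 101001 = 010111
  pos 5: 101110 XOR 101001 = 000111
Remainder (last 5 bits) = 01110. This is the CRC / FCS.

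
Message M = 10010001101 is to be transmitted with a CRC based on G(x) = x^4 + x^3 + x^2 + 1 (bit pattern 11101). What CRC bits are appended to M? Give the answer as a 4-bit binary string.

Append 4 zeros: 100100011010000. Divide by 11101 (XOR where the leading bit is 1):
  pos 0: 10010 XOR 11101 = 01111
  pos 1: 11110 XOR 11101 = 00011
  pos 4: 11011 XOR 11101 = 00110
  pos 6: 11001 XOR 11101 = 00100
  pos 8: 10000 XOR 11101 = 01101
  pos 9: 11010 XOR 11101 = 00111
Remainder (last 4 bits) = 1110. This is the CRC / FCS.

1110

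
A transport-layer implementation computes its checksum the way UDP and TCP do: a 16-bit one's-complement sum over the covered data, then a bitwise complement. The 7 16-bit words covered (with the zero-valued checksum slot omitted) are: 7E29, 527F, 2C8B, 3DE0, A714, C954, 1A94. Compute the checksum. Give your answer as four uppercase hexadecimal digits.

One's-complement addition (fold any carry out of bit 15 back into bit 0):
  0x7E29 + 0x527F = 0x0D0A8
  0xD0A8 + 0x2C8B = 0x0FD33
  0xFD33 + 0x3DE0 = 0x13B13 → wrap carry → 0x3B14
  0x3B14 + 0xA714 = 0x0E228
  0xE228 + 0xC954 = 0x1AB7C → wrap carry → 0xAB7D
  0xAB7D + 0x1A94 = 0x0C611
One's-complement sum = 0xC611.
Checksum = ~0xC611 & 0xFFFF = 0x39EE.

39EE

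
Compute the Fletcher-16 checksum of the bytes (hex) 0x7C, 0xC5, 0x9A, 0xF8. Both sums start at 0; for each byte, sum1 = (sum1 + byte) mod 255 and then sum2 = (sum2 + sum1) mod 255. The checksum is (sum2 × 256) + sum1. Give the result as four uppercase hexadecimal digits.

71D5

Running sums (mod 255):
  after byte 0 (0x7C): sum1=124, sum2=124
  after byte 1 (0xC5): sum1=66, sum2=190
  after byte 2 (0x9A): sum1=220, sum2=155
  after byte 3 (0xF8): sum1=213, sum2=113
Checksum = sum2·256 + sum1 = 113·256 + 213 = 29141 = 0x71D5.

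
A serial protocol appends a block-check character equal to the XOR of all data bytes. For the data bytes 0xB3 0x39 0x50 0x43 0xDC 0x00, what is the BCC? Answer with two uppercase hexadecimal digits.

XOR the bytes together:
  start with 0xB3
  0xB3 ⊕ 0x39 = 0x8A
  0x8A ⊕ 0x50 = 0xDA
  0xDA ⊕ 0x43 = 0x99
  0x99 ⊕ 0xDC = 0x45
  0x45 ⊕ 0x00 = 0x45

45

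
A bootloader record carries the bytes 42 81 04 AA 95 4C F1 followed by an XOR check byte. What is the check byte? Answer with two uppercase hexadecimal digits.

XOR the bytes together:
  start with 0x42
  0x42 ⊕ 0x81 = 0xC3
  0xC3 ⊕ 0x04 = 0xC7
  0xC7 ⊕ 0xAA = 0x6D
  0x6D ⊕ 0x95 = 0xF8
  0xF8 ⊕ 0x4C = 0xB4
  0xB4 ⊕ 0xF1 = 0x45

45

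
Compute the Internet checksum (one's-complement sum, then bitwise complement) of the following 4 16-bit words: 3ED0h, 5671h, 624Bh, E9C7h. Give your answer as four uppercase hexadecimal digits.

One's-complement addition (fold any carry out of bit 15 back into bit 0):
  0x3ED0 + 0x5671 = 0x09541
  0x9541 + 0x624B = 0x0F78C
  0xF78C + 0xE9C7 = 0x1E153 → wrap carry → 0xE154
One's-complement sum = 0xE154.
Checksum = ~0xE154 & 0xFFFF = 0x1EAB.

1EAB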